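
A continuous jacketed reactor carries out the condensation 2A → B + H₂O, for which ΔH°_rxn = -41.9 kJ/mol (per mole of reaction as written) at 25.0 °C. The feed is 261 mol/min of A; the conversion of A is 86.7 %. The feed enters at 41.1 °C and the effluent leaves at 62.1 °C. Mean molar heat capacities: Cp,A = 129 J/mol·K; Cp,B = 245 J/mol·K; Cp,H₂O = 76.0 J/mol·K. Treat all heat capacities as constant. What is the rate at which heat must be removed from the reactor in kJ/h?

Extent of reaction ξ = 0.867 × 261 / 2 = 113.14 mol/min
Reaction term: ξ·ΔH°_rxn = 113.14 × -41.9 = -4740.7 kJ/min
Sensible, feed 41.1→25 °C: -542.07 kJ/min
Outlet flows (mol/min): A 34.713, B 113.14, H₂O 113.14
Sensible, products 25→62.1 °C: 1513.6 kJ/min
Q = ΔH = -3769.2 kJ/min = -62.82 kW
Heat removed = 226150 kJ/h

Q_out = 226000 kJ/h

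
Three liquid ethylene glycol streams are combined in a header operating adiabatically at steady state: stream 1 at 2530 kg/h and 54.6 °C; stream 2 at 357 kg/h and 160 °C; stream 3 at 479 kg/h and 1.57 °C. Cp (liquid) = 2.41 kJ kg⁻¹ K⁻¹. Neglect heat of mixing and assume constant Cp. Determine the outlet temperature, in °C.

T_out = 58.2 °C

Adiabatic, steady state ⇒ Σ ṁᵢCp,ᵢ(T_out − Tᵢ) = 0
Σ ṁᵢCp,ᵢTᵢ = 2530×2.41×54.6 + 357×2.41×160 + 479×2.41×1.57 = 472380
Σ ṁᵢCp,ᵢ = 2530×2.41 + 357×2.41 + 479×2.41 = 8112.1
T_out = 472380 / 8112.1 = 58.232 °C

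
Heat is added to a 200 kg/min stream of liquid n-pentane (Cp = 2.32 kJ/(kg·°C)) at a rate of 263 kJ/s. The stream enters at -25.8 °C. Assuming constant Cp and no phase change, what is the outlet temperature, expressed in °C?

Q = 263 kJ/s = 15780 kJ/min
ΔT = Q/(ṁ·Cp) = 15780/(200×2.32) = 34.009 K
T_out = -25.8 + 34.009 = 8.2086 °C

T_out = 8.21 °C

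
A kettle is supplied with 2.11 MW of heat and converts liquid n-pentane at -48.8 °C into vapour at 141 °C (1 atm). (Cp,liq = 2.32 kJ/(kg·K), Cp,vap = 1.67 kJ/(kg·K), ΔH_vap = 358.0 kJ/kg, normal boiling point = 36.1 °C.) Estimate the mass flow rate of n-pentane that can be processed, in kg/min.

Δh = 2.32×(36.1−-48.8) + 358.0 + 1.67×(141−36.1) = 730.15 kJ/kg
Q = 2.11 MW = 2110 kJ/s = 126600 kJ/min
ṁ = Q/Δh = 126600 / 730.15 = 173.39 kg/min

ṁ = 173 kg/min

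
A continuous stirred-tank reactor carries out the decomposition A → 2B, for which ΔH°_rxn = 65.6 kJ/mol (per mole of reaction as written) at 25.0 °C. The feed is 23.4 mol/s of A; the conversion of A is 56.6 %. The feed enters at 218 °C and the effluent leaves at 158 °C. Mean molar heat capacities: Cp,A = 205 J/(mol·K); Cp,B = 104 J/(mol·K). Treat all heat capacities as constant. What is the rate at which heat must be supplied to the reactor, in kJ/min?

Q_in = 35200 kJ/min

Extent of reaction ξ = 0.566 × 23.4 = 13.244 mol/s
Reaction term: ξ·ΔH°_rxn = 13.244 × 65.6 = 868.83 kJ/s
Sensible, feed 218→25 °C: -925.82 kJ/s
Outlet flows (mol/s): A 10.156, B 26.489
Sensible, products 25→158 °C: 643.29 kJ/s
Q = ΔH = 586.3 kJ/s = 586.3 kW
Heat supplied = 35178 kJ/min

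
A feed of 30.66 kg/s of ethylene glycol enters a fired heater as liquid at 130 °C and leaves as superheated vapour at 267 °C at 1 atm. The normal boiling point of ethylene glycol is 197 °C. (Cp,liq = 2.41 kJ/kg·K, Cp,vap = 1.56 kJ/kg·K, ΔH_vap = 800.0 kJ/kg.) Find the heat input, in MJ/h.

Q = 118000 MJ/h

liquid 130→197 °C: 161.47 kJ/kg
vaporisation at 197 °C: 800 kJ/kg
vapour 197→267 °C: 109.2 kJ/kg
Δh = 161.47 + 800 + 109.2 = 1070.7 kJ/kg
Q = ṁ·Δh = 30.66 kg/s × 1070.7 kJ/kg = 32827 kJ/s
|Q| = 32827 kW = 118180 MJ/h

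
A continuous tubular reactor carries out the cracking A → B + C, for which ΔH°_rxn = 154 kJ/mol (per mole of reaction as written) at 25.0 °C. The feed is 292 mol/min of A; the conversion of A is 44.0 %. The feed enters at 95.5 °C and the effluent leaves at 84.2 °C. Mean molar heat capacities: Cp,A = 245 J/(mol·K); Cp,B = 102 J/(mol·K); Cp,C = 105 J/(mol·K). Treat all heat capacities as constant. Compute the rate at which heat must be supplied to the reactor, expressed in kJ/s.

Extent of reaction ξ = 0.440 × 292 = 128.48 mol/min
Reaction term: ξ·ΔH°_rxn = 128.48 × 154 = 19786 kJ/min
Sensible, feed 95.5→25 °C: -5043.6 kJ/min
Outlet flows (mol/min): A 163.52, B 128.48, C 128.48
Sensible, products 25→84.2 °C: 3946.1 kJ/min
Q = ΔH = 18688 kJ/min = 311.47 kW
Heat supplied = 311.47 kJ/s

Q_in = 311 kJ/s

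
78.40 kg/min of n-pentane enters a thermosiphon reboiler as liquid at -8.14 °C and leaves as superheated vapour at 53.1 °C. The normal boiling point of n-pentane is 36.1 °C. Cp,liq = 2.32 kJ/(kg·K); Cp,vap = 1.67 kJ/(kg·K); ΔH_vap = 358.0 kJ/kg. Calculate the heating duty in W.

Q = 639000 W

liquid -8.14→36.1 °C: 102.64 kJ/kg
vaporisation at 36.1 °C: 358 kJ/kg
vapour 36.1→53.1 °C: 28.39 kJ/kg
Δh = 102.64 + 358 + 28.39 = 489.03 kJ/kg
Q = ṁ·Δh = 78.40 kg/min × 489.03 kJ/kg = 38340 kJ/min
|Q| = 639 kW = 639000 W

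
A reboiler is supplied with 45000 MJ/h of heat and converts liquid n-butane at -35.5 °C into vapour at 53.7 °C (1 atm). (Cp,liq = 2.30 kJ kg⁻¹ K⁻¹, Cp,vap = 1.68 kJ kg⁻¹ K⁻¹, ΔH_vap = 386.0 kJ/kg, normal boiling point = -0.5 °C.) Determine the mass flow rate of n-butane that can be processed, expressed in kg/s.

Δh = 2.30×(-0.5−-35.5) + 386.0 + 1.68×(53.7−-0.5) = 557.56 kJ/kg
Q = 45000 MJ/h = 12500 kJ/s = 12500 kJ/s
ṁ = Q/Δh = 12500 / 557.56 = 22.419 kg/s

ṁ = 22.4 kg/s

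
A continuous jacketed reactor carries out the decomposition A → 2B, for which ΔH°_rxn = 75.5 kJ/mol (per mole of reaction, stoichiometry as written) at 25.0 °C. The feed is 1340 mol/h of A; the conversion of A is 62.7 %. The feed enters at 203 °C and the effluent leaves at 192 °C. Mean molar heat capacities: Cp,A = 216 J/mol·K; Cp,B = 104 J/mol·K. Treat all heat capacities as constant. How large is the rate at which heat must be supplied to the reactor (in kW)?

Extent of reaction ξ = 0.627 × 1340 = 840.18 mol/h
Reaction term: ξ·ΔH°_rxn = 840.18 × 75.5 = 63434 kJ/h
Sensible, feed 203→25 °C: -51520 kJ/h
Outlet flows (mol/h): A 499.82, B 1680.4
Sensible, products 25→192 °C: 47214 kJ/h
Q = ΔH = 59127 kJ/h = 16.424 kW
Heat supplied = 16.424 kW

Q_in = 16.4 kW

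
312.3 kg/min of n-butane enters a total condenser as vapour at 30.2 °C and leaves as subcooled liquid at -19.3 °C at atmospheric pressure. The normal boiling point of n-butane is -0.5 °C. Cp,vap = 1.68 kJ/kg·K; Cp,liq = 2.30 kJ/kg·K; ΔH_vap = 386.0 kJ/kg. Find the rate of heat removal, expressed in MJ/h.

Q_c = 9010 MJ/h

vapour 30.2→-0.5 °C: -51.576 kJ/kg
condensation at -0.5 °C: -386 kJ/kg
liquid -0.5→-19.3 °C: -43.24 kJ/kg
Δh = -51.576 + -386 + -43.24 = -480.82 kJ/kg
Q = ṁ·Δh = 312.3 kg/min × -480.82 kJ/kg = -150160 kJ/min
|Q| = 2502.6 kW = 9009.5 MJ/h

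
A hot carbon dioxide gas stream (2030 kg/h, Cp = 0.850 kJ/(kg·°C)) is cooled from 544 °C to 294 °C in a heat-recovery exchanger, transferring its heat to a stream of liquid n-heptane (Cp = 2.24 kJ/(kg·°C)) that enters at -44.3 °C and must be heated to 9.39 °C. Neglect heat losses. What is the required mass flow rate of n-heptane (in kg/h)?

ṁ_c = 3590 kg/h

Heat released by hot stream: Q = 2030 × 0.850 × (544 − 294) = 431380 kJ/h
Energy balance on cold side (adiabatic exchanger): Q = ṁ_c·Cp_c·(T_c,out − T_c,in)
ṁ_c = 431380 / [2.24 × (9.39 − -44.3)] = 3586.9 kg/h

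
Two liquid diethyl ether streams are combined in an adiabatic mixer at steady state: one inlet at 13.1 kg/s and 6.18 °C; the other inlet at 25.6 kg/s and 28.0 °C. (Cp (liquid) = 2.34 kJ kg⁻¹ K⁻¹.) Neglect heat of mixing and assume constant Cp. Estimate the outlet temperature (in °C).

T_out = 20.6 °C

Energy balance with Q = 0: Σ ṁᵢCp,ᵢ(T_out − Tᵢ) = 0
Σ ṁᵢCp,ᵢTᵢ = 13.1×2.34×6.18 + 25.6×2.34×28.0 = 1866.8
Σ ṁᵢCp,ᵢ = 13.1×2.34 + 25.6×2.34 = 90.558
T_out = 1866.8 / 90.558 = 20.614 °C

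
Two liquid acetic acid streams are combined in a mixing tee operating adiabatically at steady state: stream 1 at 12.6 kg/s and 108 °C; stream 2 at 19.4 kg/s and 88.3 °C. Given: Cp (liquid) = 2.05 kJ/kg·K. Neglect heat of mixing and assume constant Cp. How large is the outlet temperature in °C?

No heat crosses the boundary, so H_out = H_in.
T_out = Σ ṁᵢCp,ᵢTᵢ / Σ ṁᵢCp,ᵢ
      = 6301.3 / 65.6 = 96.057 °C

T_out = 96.1 °C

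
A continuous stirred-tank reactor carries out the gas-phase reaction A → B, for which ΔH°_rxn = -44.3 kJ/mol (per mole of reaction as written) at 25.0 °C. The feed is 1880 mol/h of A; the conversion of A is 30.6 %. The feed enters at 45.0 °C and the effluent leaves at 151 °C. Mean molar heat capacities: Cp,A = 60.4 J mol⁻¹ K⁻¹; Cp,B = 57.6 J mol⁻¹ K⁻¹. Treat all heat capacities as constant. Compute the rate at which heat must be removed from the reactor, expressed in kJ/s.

Q_out = 3.79 kJ/s

Extent of reaction ξ = 0.306 × 1880 = 575.28 mol/h
Reaction term: ξ·ΔH°_rxn = 575.28 × -44.3 = -25485 kJ/h
Sensible, feed 45.0→25 °C: -2271 kJ/h
Outlet flows (mol/h): A 1304.7, B 575.28
Sensible, products 25→151 °C: 14105 kJ/h
Q = ΔH = -13651 kJ/h = -3.792 kW
Heat removed = 3.792 kJ/s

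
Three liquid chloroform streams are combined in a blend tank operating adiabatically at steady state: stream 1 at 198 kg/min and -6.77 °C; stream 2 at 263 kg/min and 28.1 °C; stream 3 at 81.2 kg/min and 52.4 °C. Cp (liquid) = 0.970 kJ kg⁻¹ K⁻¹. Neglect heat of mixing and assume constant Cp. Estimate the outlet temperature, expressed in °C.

No heat crosses the boundary, so H_out = H_in.
T_out = Σ ṁᵢCp,ᵢTᵢ / Σ ṁᵢCp,ᵢ
      = 9995.6 / 525.93 = 19.005 °C

T_out = 19.0 °C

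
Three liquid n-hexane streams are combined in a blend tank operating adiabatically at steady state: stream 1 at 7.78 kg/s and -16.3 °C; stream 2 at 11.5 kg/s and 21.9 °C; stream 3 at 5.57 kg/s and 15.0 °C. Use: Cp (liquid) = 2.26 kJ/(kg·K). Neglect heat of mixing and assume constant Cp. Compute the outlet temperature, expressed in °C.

T_out = 8.39 °C

Adiabatic, steady state ⇒ Σ ṁᵢCp,ᵢ(T_out − Tᵢ) = 0
T_out = Σ ṁᵢCp,ᵢTᵢ / Σ ṁᵢCp,ᵢ
      = 471.4 / 56.161 = 8.3938 °C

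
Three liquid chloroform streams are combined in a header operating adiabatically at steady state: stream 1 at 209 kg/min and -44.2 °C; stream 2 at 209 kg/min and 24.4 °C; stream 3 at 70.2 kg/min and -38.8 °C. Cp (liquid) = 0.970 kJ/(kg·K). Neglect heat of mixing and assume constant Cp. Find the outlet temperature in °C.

T_out = -14.1 °C

Adiabatic, steady state ⇒ Σ ṁᵢCp,ᵢ(T_out − Tᵢ) = 0
Σ ṁᵢCp,ᵢTᵢ = 209×0.970×-44.2 + 209×0.970×24.4 + 70.2×0.970×-38.8 = -6656.1
Σ ṁᵢCp,ᵢ = 209×0.970 + 209×0.970 + 70.2×0.970 = 473.55
T_out = -6656.1 / 473.55 = -14.056 °C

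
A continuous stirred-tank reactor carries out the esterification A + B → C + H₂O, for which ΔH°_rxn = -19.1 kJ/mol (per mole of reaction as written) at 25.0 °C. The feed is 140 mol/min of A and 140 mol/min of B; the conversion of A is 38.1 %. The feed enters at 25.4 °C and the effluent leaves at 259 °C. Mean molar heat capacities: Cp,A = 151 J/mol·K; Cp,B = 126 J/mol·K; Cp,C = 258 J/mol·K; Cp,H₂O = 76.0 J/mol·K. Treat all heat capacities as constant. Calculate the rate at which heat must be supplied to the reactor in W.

Extent of reaction ξ = 0.381 × 140 = 53.34 mol/min
Reaction term: ξ·ΔH°_rxn = 53.34 × -19.1 = -1018.8 kJ/min
Sensible, feed 25.4→25 °C: -15.512 kJ/min
Outlet flows (mol/min): A 86.66, B 86.66, C 53.34, H₂O 53.34
Sensible, products 25→259 °C: 9786 kJ/min
Q = ΔH = 8751.7 kJ/min = 145.86 kW
Heat supplied = 145860 W

Q_in = 146000 W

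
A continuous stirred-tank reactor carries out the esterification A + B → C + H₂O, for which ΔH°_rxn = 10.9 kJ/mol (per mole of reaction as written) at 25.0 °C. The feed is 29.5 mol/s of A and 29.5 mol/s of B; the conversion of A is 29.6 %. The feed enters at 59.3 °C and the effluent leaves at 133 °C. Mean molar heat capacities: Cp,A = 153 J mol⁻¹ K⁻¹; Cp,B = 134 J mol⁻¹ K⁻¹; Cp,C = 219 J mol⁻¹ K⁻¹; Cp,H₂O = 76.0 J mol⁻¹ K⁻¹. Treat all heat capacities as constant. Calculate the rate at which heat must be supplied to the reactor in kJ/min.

Q_in = 43600 kJ/min

Extent of reaction ξ = 0.296 × 29.5 = 8.732 mol/s
Reaction term: ξ·ΔH°_rxn = 8.732 × 10.9 = 95.179 kJ/s
Sensible, feed 59.3→25 °C: -290.4 kJ/s
Outlet flows (mol/s): A 20.768, B 20.768, C 8.732, H₂O 8.732
Sensible, products 25→133 °C: 921.93 kJ/s
Q = ΔH = 726.7 kJ/s = 726.7 kW
Heat supplied = 43602 kJ/min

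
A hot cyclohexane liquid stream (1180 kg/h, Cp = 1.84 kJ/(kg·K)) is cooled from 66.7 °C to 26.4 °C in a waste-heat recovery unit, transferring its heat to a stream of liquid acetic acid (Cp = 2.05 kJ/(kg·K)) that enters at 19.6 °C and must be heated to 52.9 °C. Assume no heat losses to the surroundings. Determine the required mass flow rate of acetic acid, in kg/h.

Heat released by hot stream: Q = 1180 × 1.84 × (66.7 − 26.4) = 87499 kJ/h
Energy balance on cold side (adiabatic exchanger): Q = ṁ_c·Cp_c·(T_c,out − T_c,in)
ṁ_c = 87499 / [2.05 × (52.9 − 19.6)] = 1281.8 kg/h

ṁ_c = 1280 kg/h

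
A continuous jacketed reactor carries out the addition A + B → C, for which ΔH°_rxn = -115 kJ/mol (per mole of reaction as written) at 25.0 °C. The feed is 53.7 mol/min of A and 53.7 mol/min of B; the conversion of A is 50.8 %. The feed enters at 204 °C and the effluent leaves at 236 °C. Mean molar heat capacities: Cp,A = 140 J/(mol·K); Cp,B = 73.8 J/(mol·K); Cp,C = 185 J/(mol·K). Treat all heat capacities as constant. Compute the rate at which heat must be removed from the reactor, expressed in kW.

Extent of reaction ξ = 0.508 × 53.7 = 27.28 mol/min
Reaction term: ξ·ΔH°_rxn = 27.28 × -115 = -3137.2 kJ/min
Sensible, feed 204→25 °C: -2055.1 kJ/min
Outlet flows (mol/min): A 26.42, B 26.42, C 27.28
Sensible, products 25→236 °C: 2256.7 kJ/min
Q = ΔH = -2935.5 kJ/min = -48.926 kW
Heat removed = 48.926 kW

Q_out = 48.9 kW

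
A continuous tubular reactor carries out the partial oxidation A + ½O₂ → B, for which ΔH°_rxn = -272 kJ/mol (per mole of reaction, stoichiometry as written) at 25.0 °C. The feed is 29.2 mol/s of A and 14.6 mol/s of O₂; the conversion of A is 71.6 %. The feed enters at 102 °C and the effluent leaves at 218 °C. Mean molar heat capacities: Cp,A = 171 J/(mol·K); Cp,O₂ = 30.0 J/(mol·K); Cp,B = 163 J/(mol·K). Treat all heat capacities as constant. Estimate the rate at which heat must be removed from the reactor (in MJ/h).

Q_out = 18500 MJ/h

Extent of reaction ξ = 0.716 × 29.2 = 20.907 mol/s
Reaction term: ξ·ΔH°_rxn = 20.907 × -272 = -5686.8 kJ/s
Sensible, feed 102→25 °C: -418.2 kJ/s
Outlet flows (mol/s): A 8.2928, O₂ 4.1464, B 20.907
Sensible, products 25→218 °C: 955.41 kJ/s
Q = ΔH = -5149.5 kJ/s = -5149.5 kW
Heat removed = 18538 MJ/h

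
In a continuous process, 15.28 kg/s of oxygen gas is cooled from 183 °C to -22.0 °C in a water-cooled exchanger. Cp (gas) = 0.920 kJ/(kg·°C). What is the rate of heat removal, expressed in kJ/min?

Q_c = 173000 kJ/min

Q = ṁ·Cp·ΔT = 15.28 × 0.920 × (-22.0 − 183) = -2881.8 kJ/s
Cooling duty = 172910 kJ/min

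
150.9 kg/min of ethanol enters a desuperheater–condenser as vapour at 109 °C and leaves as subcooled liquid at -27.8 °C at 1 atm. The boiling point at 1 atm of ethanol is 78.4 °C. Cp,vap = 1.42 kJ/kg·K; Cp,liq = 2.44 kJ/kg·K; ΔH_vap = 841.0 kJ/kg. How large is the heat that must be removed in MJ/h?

vapour 109→78.4 °C: -43.452 kJ/kg
condensation at 78.4 °C: -841 kJ/kg
liquid 78.4→-27.8 °C: -259.13 kJ/kg
Δh = -43.452 + -841 + -259.13 = -1143.6 kJ/kg
Q = ṁ·Δh = 150.9 kg/min × -1143.6 kJ/kg = -172570 kJ/min
|Q| = 2876.1 kW = 10354 MJ/h

Q_c = 10400 MJ/h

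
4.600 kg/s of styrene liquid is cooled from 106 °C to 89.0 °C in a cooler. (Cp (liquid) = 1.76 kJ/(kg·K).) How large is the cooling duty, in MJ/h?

Q = ṁ·Cp·ΔT = 4.600 × 1.76 × (89.0 − 106) = -137.63 kJ/s
Cooling duty = 495.48 MJ/h

Q_c = 495 MJ/h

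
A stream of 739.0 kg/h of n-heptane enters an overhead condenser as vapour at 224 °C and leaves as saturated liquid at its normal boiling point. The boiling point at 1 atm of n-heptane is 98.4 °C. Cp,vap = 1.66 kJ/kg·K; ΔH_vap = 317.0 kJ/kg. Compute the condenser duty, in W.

Q_c = 108000 W

vapour 224→98.4 °C: -208.5 kJ/kg
condensation at 98.4 °C: -317 kJ/kg
Δh = -208.5 + -317 = -525.5 kJ/kg
Q = ṁ·Δh = 739.0 kg/h × -525.5 kJ/kg = -388340 kJ/h
|Q| = 107.87 kW = 107870 W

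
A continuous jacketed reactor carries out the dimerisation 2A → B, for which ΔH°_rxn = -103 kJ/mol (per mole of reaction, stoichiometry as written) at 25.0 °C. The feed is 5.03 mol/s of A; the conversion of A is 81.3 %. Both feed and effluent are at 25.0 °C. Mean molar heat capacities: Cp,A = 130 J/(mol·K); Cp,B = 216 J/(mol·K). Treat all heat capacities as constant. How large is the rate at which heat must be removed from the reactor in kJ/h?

Extent of reaction ξ = 0.813 × 5.03 / 2 = 2.0447 mol/s
Reaction term: ξ·ΔH°_rxn = 2.0447 × -103 = -210.6 kJ/s
Q = ΔH = -210.6 kJ/s = -210.6 kW
Heat removed = 758170 kJ/h

Q_out = 758000 kJ/h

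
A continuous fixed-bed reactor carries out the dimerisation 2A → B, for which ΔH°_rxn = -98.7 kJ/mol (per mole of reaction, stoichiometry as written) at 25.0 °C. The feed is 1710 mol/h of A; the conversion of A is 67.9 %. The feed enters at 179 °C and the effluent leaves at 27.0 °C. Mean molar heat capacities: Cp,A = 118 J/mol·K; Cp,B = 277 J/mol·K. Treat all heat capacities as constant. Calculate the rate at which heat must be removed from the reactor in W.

Extent of reaction ξ = 0.679 × 1710 / 2 = 580.55 mol/h
Reaction term: ξ·ΔH°_rxn = 580.55 × -98.7 = -57300 kJ/h
Sensible, feed 179→25 °C: -31074 kJ/h
Outlet flows (mol/h): A 548.91, B 580.55
Sensible, products 25→27.0 °C: 451.16 kJ/h
Q = ΔH = -87923 kJ/h = -24.423 kW
Heat removed = 24423 W

Q_out = 24400 W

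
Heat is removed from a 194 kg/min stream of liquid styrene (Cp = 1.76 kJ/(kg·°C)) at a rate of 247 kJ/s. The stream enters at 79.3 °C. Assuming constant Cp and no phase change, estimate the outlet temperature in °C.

Q = 247 kJ/s = 14820 kJ/min
ΔT = Q/(ṁ·Cp) = 14820/(194×1.76) = 43.404 K
T_out = 79.3 − 43.404 = 35.896 °C

T_out = 35.9 °C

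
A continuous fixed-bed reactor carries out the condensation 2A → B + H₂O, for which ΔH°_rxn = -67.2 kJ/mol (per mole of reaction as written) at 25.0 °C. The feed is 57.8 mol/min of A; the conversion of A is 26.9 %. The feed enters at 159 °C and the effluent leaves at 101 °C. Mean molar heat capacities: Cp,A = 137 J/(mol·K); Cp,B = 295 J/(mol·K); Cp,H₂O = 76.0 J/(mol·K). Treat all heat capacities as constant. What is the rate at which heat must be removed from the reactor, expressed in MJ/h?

Extent of reaction ξ = 0.269 × 57.8 / 2 = 7.7741 mol/min
Reaction term: ξ·ΔH°_rxn = 7.7741 × -67.2 = -522.42 kJ/min
Sensible, feed 159→25 °C: -1061.1 kJ/min
Outlet flows (mol/min): A 42.252, B 7.7741, H₂O 7.7741
Sensible, products 25→101 °C: 659.12 kJ/min
Q = ΔH = -924.39 kJ/min = -15.406 kW
Heat removed = 55.463 MJ/h

Q_out = 55.5 MJ/h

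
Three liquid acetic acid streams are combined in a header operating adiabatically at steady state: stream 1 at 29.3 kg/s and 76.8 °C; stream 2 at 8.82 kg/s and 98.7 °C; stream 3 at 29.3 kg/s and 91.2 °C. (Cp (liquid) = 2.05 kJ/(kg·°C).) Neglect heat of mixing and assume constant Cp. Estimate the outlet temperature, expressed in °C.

T_out = 85.9 °C

No heat crosses the boundary, so H_out = H_in.
T_out = Σ ṁᵢCp,ᵢTᵢ / Σ ṁᵢCp,ᵢ
      = 11876 / 138.21 = 85.923 °C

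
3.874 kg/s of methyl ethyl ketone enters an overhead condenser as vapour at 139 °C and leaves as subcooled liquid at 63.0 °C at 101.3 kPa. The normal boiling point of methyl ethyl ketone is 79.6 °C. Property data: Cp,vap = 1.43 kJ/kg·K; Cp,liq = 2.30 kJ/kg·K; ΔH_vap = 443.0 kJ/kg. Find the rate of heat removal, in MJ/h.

Q_c = 7900 MJ/h

vapour 139→79.6 °C: -84.942 kJ/kg
condensation at 79.6 °C: -443 kJ/kg
liquid 79.6→63.0 °C: -38.18 kJ/kg
Δh = -84.942 + -443 + -38.18 = -566.12 kJ/kg
Q = ṁ·Δh = 3.874 kg/s × -566.12 kJ/kg = -2193.2 kJ/s
|Q| = 2193.2 kW = 7895.4 MJ/h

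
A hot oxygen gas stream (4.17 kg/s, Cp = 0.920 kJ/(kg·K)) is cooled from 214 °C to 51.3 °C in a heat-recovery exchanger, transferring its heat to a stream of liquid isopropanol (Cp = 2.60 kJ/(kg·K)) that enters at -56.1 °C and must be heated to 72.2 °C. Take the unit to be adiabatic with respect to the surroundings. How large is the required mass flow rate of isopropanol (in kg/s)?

ṁ_c = 1.87 kg/s

Heat released by hot stream: Q = 4.17 × 0.920 × (214 − 51.3) = 624.18 kJ/s
Energy balance on cold side (adiabatic exchanger): Q = ṁ_c·Cp_c·(T_c,out − T_c,in)
ṁ_c = 624.18 / [2.60 × (72.2 − -56.1)] = 1.8712 kg/s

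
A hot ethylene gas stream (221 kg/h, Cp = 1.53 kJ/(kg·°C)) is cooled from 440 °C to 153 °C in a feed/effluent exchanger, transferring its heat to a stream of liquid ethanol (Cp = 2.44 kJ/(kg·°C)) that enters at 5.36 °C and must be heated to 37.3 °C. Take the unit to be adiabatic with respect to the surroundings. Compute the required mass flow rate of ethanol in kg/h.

ṁ_c = 1250 kg/h

Heat released by hot stream: Q = 221 × 1.53 × (440 − 153) = 97043 kJ/h
Energy balance on cold side (adiabatic exchanger): Q = ṁ_c·Cp_c·(T_c,out − T_c,in)
ṁ_c = 97043 / [2.44 × (37.3 − 5.36)] = 1245.2 kg/h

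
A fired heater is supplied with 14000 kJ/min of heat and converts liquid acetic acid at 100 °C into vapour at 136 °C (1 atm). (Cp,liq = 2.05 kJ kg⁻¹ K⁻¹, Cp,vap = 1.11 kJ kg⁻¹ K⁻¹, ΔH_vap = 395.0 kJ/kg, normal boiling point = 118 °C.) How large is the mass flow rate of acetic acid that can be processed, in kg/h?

ṁ = 1860 kg/h

Δh = 2.05×(118−100) + 395.0 + 1.11×(136−118) = 451.88 kJ/kg
Q = 14000 kJ/min = 233.33 kJ/s = 840000 kJ/h
ṁ = Q/Δh = 840000 / 451.88 = 1858.9 kg/h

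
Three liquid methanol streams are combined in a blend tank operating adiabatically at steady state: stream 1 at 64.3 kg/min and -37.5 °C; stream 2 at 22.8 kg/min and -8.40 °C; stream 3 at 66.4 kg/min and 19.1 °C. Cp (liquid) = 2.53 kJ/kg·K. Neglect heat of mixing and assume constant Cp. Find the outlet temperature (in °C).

T_out = -8.69 °C

Energy balance with Q = 0: Σ ṁᵢCp,ᵢ(T_out − Tᵢ) = 0
T_out = Σ ṁᵢCp,ᵢTᵢ / Σ ṁᵢCp,ᵢ
      = -3376.4 / 388.35 = -8.694 °C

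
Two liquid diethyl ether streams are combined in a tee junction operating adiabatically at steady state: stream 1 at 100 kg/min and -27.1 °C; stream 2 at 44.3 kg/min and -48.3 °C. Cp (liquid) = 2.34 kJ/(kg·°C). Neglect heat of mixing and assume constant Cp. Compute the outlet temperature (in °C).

Adiabatic, steady state ⇒ Σ ṁᵢCp,ᵢ(T_out − Tᵢ) = 0
Σ ṁᵢCp,ᵢTᵢ = 100×2.34×-27.1 + 44.3×2.34×-48.3 = -11348
Σ ṁᵢCp,ᵢ = 100×2.34 + 44.3×2.34 = 337.66
T_out = -11348 / 337.66 = -33.608 °C

T_out = -33.6 °C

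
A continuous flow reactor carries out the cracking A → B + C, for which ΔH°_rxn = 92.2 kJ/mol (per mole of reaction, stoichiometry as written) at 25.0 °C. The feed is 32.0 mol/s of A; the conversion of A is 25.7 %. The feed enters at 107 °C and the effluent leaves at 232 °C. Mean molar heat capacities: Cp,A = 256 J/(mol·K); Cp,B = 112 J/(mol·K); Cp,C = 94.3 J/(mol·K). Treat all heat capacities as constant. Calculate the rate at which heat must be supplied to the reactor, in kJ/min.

Extent of reaction ξ = 0.257 × 32.0 = 8.224 mol/s
Reaction term: ξ·ΔH°_rxn = 8.224 × 92.2 = 758.25 kJ/s
Sensible, feed 107→25 °C: -671.74 kJ/s
Outlet flows (mol/s): A 23.776, B 8.224, C 8.224
Sensible, products 25→232 °C: 1611.1 kJ/s
Q = ΔH = 1697.6 kJ/s = 1697.6 kW
Heat supplied = 101860 kJ/min

Q_in = 102000 kJ/min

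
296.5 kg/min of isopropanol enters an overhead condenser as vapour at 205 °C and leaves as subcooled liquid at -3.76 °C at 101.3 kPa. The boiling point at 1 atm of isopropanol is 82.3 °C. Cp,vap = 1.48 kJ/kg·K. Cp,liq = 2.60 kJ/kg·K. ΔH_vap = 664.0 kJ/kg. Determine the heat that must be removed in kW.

vapour 205→82.3 °C: -181.6 kJ/kg
condensation at 82.3 °C: -664 kJ/kg
liquid 82.3→-3.76 °C: -223.76 kJ/kg
Δh = -181.6 + -664 + -223.76 = -1069.4 kJ/kg
Q = ṁ·Δh = 296.5 kg/min × -1069.4 kJ/kg = -317060 kJ/min
|Q| = 5284.4 kW

Q_c = 5280 kW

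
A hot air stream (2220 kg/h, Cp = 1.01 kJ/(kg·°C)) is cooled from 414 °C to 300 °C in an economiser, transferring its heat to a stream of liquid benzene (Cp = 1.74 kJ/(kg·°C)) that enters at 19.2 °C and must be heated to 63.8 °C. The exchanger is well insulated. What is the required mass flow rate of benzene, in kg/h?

ṁ_c = 3290 kg/h

Heat released by hot stream: Q = 2220 × 1.01 × (414 − 300) = 255610 kJ/h
Energy balance on cold side (adiabatic exchanger): Q = ṁ_c·Cp_c·(T_c,out − T_c,in)
ṁ_c = 255610 / [1.74 × (63.8 − 19.2)] = 3293.8 kg/h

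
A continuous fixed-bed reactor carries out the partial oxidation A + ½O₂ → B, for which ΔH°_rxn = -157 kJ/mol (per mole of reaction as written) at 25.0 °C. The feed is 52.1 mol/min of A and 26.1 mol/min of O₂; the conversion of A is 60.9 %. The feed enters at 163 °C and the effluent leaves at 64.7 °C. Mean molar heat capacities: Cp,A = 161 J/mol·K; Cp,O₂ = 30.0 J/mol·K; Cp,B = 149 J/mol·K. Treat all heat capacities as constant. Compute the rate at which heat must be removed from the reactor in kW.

Q_out = 98.6 kW

Extent of reaction ξ = 0.609 × 52.1 = 31.729 mol/min
Reaction term: ξ·ΔH°_rxn = 31.729 × -157 = -4981.4 kJ/min
Sensible, feed 163→25 °C: -1265.6 kJ/min
Outlet flows (mol/min): A 20.371, O₂ 10.236, B 31.729
Sensible, products 25→64.7 °C: 330.08 kJ/min
Q = ΔH = -5917 kJ/min = -98.616 kW
Heat removed = 98.616 kW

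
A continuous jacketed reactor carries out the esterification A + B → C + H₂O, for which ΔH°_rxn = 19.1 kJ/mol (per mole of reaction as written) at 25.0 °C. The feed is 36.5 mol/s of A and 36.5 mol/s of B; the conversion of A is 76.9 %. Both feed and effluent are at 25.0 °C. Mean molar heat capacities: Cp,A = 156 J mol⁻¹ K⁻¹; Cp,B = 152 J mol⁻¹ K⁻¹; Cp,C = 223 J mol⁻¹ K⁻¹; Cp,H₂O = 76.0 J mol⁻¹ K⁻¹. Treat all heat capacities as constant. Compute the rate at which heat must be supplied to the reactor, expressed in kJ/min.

Q_in = 32200 kJ/min

Extent of reaction ξ = 0.769 × 36.5 = 28.069 mol/s
Reaction term: ξ·ΔH°_rxn = 28.069 × 19.1 = 536.11 kJ/s
Q = ΔH = 536.11 kJ/s = 536.11 kW
Heat supplied = 32167 kJ/min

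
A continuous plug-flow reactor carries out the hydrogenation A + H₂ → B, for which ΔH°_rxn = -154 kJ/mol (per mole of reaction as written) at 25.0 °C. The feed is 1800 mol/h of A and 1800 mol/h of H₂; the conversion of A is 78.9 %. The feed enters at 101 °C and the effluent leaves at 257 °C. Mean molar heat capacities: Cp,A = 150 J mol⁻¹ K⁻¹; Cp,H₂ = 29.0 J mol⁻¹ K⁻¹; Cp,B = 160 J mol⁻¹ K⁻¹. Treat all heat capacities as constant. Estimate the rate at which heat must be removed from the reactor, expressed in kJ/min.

Q_out = 2910 kJ/min

Extent of reaction ξ = 0.789 × 1800 = 1420.2 mol/h
Reaction term: ξ·ΔH°_rxn = 1420.2 × -154 = -218710 kJ/h
Sensible, feed 101→25 °C: -24487 kJ/h
Outlet flows (mol/h): A 379.8, H₂ 379.8, B 1420.2
Sensible, products 25→257 °C: 68490 kJ/h
Q = ΔH = -174710 kJ/h = -48.53 kW
Heat removed = 2911.8 kJ/min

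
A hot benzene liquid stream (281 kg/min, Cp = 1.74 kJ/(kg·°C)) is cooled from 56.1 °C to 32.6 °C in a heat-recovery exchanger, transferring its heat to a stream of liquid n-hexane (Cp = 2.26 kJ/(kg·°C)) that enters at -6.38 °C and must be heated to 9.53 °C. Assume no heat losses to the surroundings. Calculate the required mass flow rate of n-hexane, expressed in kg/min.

Heat released by hot stream: Q = 281 × 1.74 × (56.1 − 32.6) = 11490 kJ/min
Energy balance on cold side (adiabatic exchanger): Q = ṁ_c·Cp_c·(T_c,out − T_c,in)
ṁ_c = 11490 / [2.26 × (9.53 − -6.38)] = 319.55 kg/min

ṁ_c = 320 kg/min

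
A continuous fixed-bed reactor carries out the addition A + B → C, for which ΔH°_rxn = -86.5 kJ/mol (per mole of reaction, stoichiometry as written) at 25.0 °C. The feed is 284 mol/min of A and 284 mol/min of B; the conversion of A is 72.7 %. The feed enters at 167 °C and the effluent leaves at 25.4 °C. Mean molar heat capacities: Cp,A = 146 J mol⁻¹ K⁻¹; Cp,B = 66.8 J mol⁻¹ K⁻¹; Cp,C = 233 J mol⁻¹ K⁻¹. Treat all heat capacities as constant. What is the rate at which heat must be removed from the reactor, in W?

Extent of reaction ξ = 0.727 × 284 = 206.47 mol/min
Reaction term: ξ·ΔH°_rxn = 206.47 × -86.5 = -17859 kJ/min
Sensible, feed 167→25 °C: -8581.8 kJ/min
Outlet flows (mol/min): A 77.532, B 77.532, C 206.47
Sensible, products 25→25.4 °C: 25.842 kJ/min
Q = ΔH = -26415 kJ/min = -440.26 kW
Heat removed = 440260 W

Q_out = 440000 W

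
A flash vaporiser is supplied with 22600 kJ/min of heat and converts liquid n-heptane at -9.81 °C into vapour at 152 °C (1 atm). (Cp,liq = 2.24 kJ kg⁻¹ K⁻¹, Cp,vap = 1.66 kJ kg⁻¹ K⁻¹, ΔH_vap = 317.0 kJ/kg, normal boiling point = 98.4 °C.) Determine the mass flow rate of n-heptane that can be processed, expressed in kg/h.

Δh = 2.24×(98.4−-9.81) + 317.0 + 1.66×(152−98.4) = 648.37 kJ/kg
Q = 22600 kJ/min = 376.67 kJ/s = 1.356e+06 kJ/h
ṁ = Q/Δh = 1.356e+06 / 648.37 = 2091.4 kg/h

ṁ = 2090 kg/h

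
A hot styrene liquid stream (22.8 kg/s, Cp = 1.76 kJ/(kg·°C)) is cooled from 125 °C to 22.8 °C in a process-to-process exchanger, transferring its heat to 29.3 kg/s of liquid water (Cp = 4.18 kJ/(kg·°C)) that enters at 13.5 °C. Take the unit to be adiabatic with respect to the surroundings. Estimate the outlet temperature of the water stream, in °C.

T_c,out = 47.0 °C

Heat released by hot stream: Q = 22.8 × 1.76 × (125 − 22.8) = 4101.1 kJ/s
Energy balance on cold side (adiabatic exchanger): Q = ṁ_c·Cp_c·(T_c,out − T_c,in)
T_c,out = 13.5 + 4101.1/(29.3 × 4.18) = 46.985 °C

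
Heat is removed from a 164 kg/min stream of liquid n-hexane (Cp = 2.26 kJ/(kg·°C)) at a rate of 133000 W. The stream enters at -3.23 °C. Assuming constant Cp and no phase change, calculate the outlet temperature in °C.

T_out = -24.8 °C

Q = 133000 W = 7980 kJ/min
ΔT = Q/(ṁ·Cp) = 7980/(164×2.26) = 21.53 K
T_out = -3.23 − 21.53 = -24.76 °C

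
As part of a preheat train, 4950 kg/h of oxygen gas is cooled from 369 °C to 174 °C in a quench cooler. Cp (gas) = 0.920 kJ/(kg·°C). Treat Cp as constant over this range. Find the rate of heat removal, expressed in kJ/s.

Q = ṁ·Cp·ΔT = 4950 × 0.920 × (174 − 369) = -888030 kJ/h
Converting: 888030 / 3600 s = 246.68 kW

Q_c = 247 kJ/s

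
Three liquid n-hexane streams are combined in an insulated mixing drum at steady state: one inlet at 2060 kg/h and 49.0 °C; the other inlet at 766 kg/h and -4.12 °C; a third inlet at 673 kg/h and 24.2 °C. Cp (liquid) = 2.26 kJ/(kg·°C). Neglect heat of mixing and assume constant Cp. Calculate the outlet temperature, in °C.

T_out = 32.6 °C

Adiabatic, steady state ⇒ Σ ṁᵢCp,ᵢ(T_out − Tᵢ) = 0
T_out = Σ ṁᵢCp,ᵢTᵢ / Σ ṁᵢCp,ᵢ
      = 257800 / 7907.7 = 32.601 °C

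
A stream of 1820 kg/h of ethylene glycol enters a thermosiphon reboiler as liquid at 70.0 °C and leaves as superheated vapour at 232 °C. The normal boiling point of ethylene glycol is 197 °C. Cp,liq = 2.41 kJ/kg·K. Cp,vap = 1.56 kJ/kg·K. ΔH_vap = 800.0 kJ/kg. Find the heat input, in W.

Q = 587000 W

liquid 70.0→197 °C: 306.07 kJ/kg
vaporisation at 197 °C: 800 kJ/kg
vapour 197→232 °C: 54.6 kJ/kg
Δh = 306.07 + 800 + 54.6 = 1160.7 kJ/kg
Q = ṁ·Δh = 1820 kg/h × 1160.7 kJ/kg = 2.1124e+06 kJ/h
|Q| = 586.78 kW = 586780 W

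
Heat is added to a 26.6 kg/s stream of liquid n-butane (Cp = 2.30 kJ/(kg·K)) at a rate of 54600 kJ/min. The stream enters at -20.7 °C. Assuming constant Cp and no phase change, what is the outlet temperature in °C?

Q = 54600 kJ/min = 910 kJ/s
ΔT = Q/(ṁ·Cp) = 910/(26.6×2.30) = 14.874 K
T_out = -20.7 + 14.874 = -5.8259 °C

T_out = -5.83 °C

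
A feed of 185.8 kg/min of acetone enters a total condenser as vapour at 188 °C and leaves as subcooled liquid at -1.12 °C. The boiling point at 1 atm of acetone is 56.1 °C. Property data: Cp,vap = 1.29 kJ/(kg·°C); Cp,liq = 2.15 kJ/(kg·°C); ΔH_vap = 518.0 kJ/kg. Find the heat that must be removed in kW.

Q_c = 2510 kW

vapour 188→56.1 °C: -170.15 kJ/kg
condensation at 56.1 °C: -518 kJ/kg
liquid 56.1→-1.12 °C: -123.02 kJ/kg
Δh = -170.15 + -518 + -123.02 = -811.17 kJ/kg
Q = ṁ·Δh = 185.8 kg/min × -811.17 kJ/kg = -150720 kJ/min
|Q| = 2511.9 kW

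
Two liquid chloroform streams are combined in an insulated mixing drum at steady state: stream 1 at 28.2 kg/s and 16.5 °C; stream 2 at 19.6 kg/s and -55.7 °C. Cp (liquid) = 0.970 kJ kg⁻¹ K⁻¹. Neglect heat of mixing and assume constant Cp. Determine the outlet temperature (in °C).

Energy balance with Q = 0: Σ ṁᵢCp,ᵢ(T_out − Tᵢ) = 0
T_out = Σ ṁᵢCp,ᵢTᵢ / Σ ṁᵢCp,ᵢ
      = -607.63 / 46.366 = -13.105 °C

T_out = -13.1 °C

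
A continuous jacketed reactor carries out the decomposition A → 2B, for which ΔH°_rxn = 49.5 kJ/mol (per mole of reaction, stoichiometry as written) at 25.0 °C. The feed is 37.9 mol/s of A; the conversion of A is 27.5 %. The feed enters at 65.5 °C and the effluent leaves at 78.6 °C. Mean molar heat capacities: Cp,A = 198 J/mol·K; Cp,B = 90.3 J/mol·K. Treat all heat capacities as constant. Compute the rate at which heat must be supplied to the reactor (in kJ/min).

Extent of reaction ξ = 0.275 × 37.9 = 10.423 mol/s
Reaction term: ξ·ΔH°_rxn = 10.423 × 49.5 = 515.91 kJ/s
Sensible, feed 65.5→25 °C: -303.92 kJ/s
Outlet flows (mol/s): A 27.477, B 20.845
Sensible, products 25→78.6 °C: 392.5 kJ/s
Q = ΔH = 604.5 kJ/s = 604.5 kW
Heat supplied = 36270 kJ/min

Q_in = 36300 kJ/min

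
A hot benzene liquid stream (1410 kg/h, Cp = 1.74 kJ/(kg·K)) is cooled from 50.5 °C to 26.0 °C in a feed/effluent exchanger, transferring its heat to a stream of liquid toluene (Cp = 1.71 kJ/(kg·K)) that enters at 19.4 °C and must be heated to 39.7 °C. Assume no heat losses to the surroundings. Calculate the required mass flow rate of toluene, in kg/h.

Heat released by hot stream: Q = 1410 × 1.74 × (50.5 − 26.0) = 60108 kJ/h
Energy balance on cold side (adiabatic exchanger): Q = ṁ_c·Cp_c·(T_c,out − T_c,in)
ṁ_c = 60108 / [1.71 × (39.7 − 19.4)] = 1731.6 kg/h

ṁ_c = 1730 kg/h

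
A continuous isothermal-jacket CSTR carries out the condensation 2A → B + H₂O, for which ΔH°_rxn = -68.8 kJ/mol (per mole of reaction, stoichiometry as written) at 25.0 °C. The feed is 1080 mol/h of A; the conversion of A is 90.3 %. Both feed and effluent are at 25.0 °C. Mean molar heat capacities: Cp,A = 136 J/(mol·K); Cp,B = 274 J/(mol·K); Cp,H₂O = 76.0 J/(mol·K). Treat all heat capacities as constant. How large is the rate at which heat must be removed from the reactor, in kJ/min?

Q_out = 559 kJ/min

Extent of reaction ξ = 0.903 × 1080 / 2 = 487.62 mol/h
Reaction term: ξ·ΔH°_rxn = 487.62 × -68.8 = -33548 kJ/h
Q = ΔH = -33548 kJ/h = -9.319 kW
Heat removed = 559.14 kJ/min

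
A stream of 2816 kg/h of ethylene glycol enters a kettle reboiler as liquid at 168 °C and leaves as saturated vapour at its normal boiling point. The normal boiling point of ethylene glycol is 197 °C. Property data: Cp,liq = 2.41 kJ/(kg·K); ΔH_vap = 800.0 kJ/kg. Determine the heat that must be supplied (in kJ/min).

liquid 168→197 °C: 69.89 kJ/kg
vaporisation at 197 °C: 800 kJ/kg
Δh = 69.89 + 800 = 869.89 kJ/kg
Q = ṁ·Δh = 2816 kg/h × 869.89 kJ/kg = 2.4496e+06 kJ/h
|Q| = 680.45 kW = 40827 kJ/min

Q = 40800 kJ/min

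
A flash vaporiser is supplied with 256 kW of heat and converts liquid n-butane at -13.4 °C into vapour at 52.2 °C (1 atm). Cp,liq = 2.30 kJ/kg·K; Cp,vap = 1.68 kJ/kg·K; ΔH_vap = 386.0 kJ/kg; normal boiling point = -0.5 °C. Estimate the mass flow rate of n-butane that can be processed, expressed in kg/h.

Δh = 2.30×(-0.5−-13.4) + 386.0 + 1.68×(52.2−-0.5) = 504.21 kJ/kg
Q = 256 kW = 256 kJ/s = 921600 kJ/h
ṁ = Q/Δh = 921600 / 504.21 = 1827.8 kg/h

ṁ = 1830 kg/h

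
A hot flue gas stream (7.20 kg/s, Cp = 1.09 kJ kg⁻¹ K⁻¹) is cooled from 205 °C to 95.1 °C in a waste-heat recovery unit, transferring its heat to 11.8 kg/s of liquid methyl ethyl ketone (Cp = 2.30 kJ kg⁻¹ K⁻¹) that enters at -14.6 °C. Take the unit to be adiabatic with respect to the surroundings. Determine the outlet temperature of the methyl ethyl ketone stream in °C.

T_c,out = 17.2 °C

Heat released by hot stream: Q = 7.20 × 1.09 × (205 − 95.1) = 862.5 kJ/s
Energy balance on cold side (adiabatic exchanger): Q = ṁ_c·Cp_c·(T_c,out − T_c,in)
T_c,out = -14.6 + 862.5/(11.8 × 2.30) = 17.179 °C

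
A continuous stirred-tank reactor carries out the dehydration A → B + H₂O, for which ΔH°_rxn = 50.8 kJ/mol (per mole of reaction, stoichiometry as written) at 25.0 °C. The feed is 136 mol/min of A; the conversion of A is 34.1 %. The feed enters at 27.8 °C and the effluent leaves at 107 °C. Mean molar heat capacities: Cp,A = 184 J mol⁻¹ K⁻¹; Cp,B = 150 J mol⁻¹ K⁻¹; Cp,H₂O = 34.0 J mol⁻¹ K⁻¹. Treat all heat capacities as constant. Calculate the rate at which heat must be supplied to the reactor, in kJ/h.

Q_in = 260000 kJ/h

Extent of reaction ξ = 0.341 × 136 = 46.376 mol/min
Reaction term: ξ·ΔH°_rxn = 46.376 × 50.8 = 2355.9 kJ/min
Sensible, feed 27.8→25 °C: -70.067 kJ/min
Outlet flows (mol/min): A 89.624, B 46.376, H₂O 46.376
Sensible, products 25→107 °C: 2052 kJ/min
Q = ΔH = 4337.8 kJ/min = 72.297 kW
Heat supplied = 260270 kJ/h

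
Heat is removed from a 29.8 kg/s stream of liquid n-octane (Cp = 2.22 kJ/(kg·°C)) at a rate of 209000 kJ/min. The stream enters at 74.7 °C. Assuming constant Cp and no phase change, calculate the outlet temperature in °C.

T_out = 22.0 °C

Q = 209000 kJ/min = 3483.3 kJ/s
ΔT = Q/(ṁ·Cp) = 3483.3/(29.8×2.22) = 52.653 K
T_out = 74.7 − 52.653 = 22.047 °C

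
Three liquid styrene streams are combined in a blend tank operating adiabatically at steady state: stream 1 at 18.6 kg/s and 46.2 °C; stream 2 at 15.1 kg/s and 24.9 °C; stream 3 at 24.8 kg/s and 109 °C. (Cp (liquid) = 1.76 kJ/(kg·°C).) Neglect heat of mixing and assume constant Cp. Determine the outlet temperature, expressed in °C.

Energy balance with Q = 0: Σ ṁᵢCp,ᵢ(T_out − Tᵢ) = 0
T_out = Σ ṁᵢCp,ᵢTᵢ / Σ ṁᵢCp,ᵢ
      = 6931.8 / 102.96 = 67.325 °C

T_out = 67.3 °C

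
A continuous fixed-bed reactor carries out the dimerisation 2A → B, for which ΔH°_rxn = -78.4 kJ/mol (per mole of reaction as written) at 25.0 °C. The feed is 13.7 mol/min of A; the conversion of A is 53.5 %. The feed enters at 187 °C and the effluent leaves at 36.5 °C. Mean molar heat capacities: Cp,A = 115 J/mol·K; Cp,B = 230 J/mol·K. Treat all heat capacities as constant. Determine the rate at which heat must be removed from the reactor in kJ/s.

Q_out = 8.74 kJ/s

Extent of reaction ξ = 0.535 × 13.7 / 2 = 3.6648 mol/min
Reaction term: ξ·ΔH°_rxn = 3.6648 × -78.4 = -287.32 kJ/min
Sensible, feed 187→25 °C: -255.23 kJ/min
Outlet flows (mol/min): A 6.3705, B 3.6648
Sensible, products 25→36.5 °C: 18.118 kJ/min
Q = ΔH = -524.43 kJ/min = -8.7405 kW
Heat removed = 8.7405 kJ/s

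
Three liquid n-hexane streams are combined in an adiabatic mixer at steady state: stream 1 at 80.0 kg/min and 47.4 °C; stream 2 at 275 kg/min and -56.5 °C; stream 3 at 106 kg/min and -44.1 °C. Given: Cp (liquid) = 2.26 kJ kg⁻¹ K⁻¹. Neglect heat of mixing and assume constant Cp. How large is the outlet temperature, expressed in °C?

Energy balance with Q = 0: Σ ṁᵢCp,ᵢ(T_out − Tᵢ) = 0
Σ ṁᵢCp,ᵢTᵢ = 80.0×2.26×47.4 + 275×2.26×-56.5 + 106×2.26×-44.1 = -37109
Σ ṁᵢCp,ᵢ = 80.0×2.26 + 275×2.26 + 106×2.26 = 1041.9
T_out = -37109 / 1041.9 = -35.618 °C

T_out = -35.6 °C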